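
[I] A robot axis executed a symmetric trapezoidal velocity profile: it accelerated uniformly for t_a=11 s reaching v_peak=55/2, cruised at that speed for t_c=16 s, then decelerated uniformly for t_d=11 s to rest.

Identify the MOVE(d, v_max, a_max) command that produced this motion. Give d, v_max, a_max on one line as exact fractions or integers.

d=1485/2 v_max=55/2 a_max=5/2

a_max = (55/2)/11 = 5/2
d_a = ½·55/2·11 = 605/4; d_c = 55/2·16 = 440
d = 2·605/4 + 440 = 1485/2
t_c = 16 > 0 → v_max = v_peak = 55/2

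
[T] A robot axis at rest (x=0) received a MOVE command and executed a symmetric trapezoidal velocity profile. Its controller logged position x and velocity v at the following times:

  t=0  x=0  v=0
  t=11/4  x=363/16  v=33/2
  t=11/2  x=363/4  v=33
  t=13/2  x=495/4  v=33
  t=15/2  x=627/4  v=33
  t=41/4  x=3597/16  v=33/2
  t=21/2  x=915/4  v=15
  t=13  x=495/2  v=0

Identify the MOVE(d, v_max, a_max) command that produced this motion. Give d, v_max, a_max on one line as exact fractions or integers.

final state: t=13, x=495/2, v=0 → d = 495/2
a_max = (33/2−0)/(11/4−0) = 6
max v = 33 over t∈[11/2,15/2] → v_max = 33
check: 33·(11/2+2) = 495/2 ✓

d=495/2 v_max=33 a_max=6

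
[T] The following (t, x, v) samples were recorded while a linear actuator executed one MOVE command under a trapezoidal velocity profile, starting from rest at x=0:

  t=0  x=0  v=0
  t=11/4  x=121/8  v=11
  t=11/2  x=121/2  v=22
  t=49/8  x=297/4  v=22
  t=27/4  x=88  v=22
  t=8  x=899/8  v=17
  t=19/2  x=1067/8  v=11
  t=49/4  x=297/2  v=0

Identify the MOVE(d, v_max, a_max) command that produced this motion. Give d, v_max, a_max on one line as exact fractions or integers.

final state: t=49/4, x=297/2, v=0 → d = 297/2
a_max = (11−0)/(11/4−0) = 4
max v = 22 over t∈[11/2,27/4] → v_max = 22
check: 22·(11/2+5/4) = 297/2 ✓

d=297/2 v_max=22 a_max=4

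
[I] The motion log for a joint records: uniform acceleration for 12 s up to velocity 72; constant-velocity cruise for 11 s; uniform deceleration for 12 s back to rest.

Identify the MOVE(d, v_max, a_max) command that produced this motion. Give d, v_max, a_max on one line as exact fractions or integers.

a_max = 72/12 = 6
d_a = ½·72·12 = 432; d_c = 72·11 = 792
d = 2·432 + 792 = 1656
t_c = 11 > 0 ⇒ limit active, v_max = 72

d=1656 v_max=72 a_max=6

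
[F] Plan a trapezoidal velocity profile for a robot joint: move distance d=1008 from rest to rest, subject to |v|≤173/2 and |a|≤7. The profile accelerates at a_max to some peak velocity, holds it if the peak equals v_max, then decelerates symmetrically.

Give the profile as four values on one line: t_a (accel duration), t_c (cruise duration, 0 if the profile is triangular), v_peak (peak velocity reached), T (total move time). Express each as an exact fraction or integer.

vₘ²/aₘ = (173/2)²/7 = 29929/28
1008 < 29929/28 ⇒ no cruise
v_peak = √(1008·7) = √7056 = 84
t_a = 84/7 = 12; t_c = 0
T = 2·12 = 24

t_a=12 t_c=0 v_peak=84 T=24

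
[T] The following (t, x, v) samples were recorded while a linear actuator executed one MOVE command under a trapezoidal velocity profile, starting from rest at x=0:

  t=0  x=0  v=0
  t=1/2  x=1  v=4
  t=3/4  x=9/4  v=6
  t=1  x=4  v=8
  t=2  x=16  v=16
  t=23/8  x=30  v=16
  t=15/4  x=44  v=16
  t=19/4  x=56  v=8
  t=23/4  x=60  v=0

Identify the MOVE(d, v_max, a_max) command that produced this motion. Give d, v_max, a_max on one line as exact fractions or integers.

d=60 v_max=16 a_max=8

final state: t=23/4, x=60, v=0 → d = 60
a_max = (4−0)/(1/2−0) = 8
max v = 16 over t∈[2,15/4] → v_max = 16
check: 16·(2+7/4) = 60 ✓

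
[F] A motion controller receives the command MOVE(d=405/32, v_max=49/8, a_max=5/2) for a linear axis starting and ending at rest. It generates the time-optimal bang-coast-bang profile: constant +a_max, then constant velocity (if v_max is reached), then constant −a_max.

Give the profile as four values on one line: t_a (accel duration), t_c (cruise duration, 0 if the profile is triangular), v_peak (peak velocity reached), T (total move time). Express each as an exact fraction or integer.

vₘ²/aₘ = (49/8)²/(5/2) = 2401/160
405/32 < 2401/160 so t_c = 0
v_peak = √(405/32·5/2) = √(2025/64) = 45/8
t_a = (45/8)/(5/2) = 9/4; t_c = 0
T = 2·9/4 = 9/2

t_a=9/4 t_c=0 v_peak=45/8 T=9/2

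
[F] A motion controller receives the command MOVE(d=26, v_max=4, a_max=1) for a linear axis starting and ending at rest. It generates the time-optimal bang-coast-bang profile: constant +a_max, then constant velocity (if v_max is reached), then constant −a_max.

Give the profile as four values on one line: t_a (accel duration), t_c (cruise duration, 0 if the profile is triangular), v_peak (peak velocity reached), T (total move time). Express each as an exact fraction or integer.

t_a=4 t_c=5/2 v_peak=4 T=21/2

v_max²/a_max = 4²/1 = 16
26 ≥ 16 → trapezoidal
t_a = 4/1 = 4; v_peak = 4
d_cruise = 26 − 16 = 10; t_c = 10/4 = 5/2
T = 2·4 + 5/2 = 21/2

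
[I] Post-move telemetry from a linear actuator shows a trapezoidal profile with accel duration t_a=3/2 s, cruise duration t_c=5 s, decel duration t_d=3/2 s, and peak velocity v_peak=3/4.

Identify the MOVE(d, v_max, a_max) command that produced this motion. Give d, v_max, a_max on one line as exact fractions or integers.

d=39/8 v_max=3/4 a_max=1/2

a_max = (3/4)/(3/2) = 1/2
d_a = ½·3/4·3/2 = 9/16; d_c = 3/4·5 = 15/4
d = 2·9/16 + 15/4 = 39/8
t_c = 5 > 0 ⇒ limit active, v_max = 3/4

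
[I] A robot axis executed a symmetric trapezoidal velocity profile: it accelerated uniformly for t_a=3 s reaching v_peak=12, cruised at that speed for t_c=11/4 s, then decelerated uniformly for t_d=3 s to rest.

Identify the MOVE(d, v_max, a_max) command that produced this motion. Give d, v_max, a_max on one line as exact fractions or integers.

d=69 v_max=12 a_max=4

a_max = 12/3 = 4
d_a = ½·12·3 = 18; d_c = 12·11/4 = 33
d = 2·18 + 33 = 69
t_c = 11/4 > 0 ⇒ limit active, v_max = 12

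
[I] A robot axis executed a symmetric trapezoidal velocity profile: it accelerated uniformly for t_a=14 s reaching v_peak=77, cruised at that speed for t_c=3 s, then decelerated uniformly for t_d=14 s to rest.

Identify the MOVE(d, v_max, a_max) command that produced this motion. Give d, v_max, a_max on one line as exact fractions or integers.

a_max = 77/14 = 11/2
d_a = ½·77·14 = 539; d_c = 77·3 = 231
d = 2·539 + 231 = 1309
t_c = 3 > 0 ⇒ limit active, v_max = 77

d=1309 v_max=77 a_max=11/2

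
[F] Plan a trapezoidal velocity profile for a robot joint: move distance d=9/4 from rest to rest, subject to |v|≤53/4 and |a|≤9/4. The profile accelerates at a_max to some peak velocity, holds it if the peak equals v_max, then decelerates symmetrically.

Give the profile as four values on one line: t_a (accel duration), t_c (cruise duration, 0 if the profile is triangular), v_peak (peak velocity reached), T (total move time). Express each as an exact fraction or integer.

(v_max)²/a_max = (53/4)²/(9/4) = 2809/36
9/4 < 2809/36 → triangular
v_peak = √(9/4·9/4) = √(81/16) = 9/4
t_a = (9/4)/(9/4) = 1; t_c = 0
T = 2·1 = 2

t_a=1 t_c=0 v_peak=9/4 T=2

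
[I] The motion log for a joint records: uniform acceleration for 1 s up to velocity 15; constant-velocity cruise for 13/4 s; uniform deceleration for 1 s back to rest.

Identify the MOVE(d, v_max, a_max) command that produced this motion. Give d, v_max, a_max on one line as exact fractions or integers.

a_max = 15/1 = 15
d_a = ½·15·1 = 15/2; d_c = 15·13/4 = 195/4
d = 2·15/2 + 195/4 = 255/4
t_c = 13/4 > 0 so v_max = 15

d=255/4 v_max=15 a_max=15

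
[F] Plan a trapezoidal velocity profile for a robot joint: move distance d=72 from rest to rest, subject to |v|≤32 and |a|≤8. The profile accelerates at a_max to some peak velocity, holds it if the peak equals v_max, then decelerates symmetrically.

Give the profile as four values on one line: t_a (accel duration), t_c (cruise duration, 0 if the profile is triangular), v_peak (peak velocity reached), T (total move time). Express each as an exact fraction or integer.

t_a=3 t_c=0 v_peak=24 T=6

v_max²/a_max = 32²/8 = 128
72 < 128 → triangular
v_peak = √(72·8) = √576 = 24
t_a = 24/8 = 3; t_c = 0
T = 2·3 = 6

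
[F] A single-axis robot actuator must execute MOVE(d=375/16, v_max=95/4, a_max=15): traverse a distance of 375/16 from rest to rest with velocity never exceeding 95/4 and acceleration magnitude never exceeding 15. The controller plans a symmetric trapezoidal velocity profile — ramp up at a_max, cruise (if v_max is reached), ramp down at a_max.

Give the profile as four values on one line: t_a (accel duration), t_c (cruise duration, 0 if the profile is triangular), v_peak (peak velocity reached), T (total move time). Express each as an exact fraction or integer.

t_a=5/4 t_c=0 v_peak=75/4 T=5/2

v_max²/a_max = (95/4)²/15 = 1805/48
375/16 < 1805/48 so t_c = 0
v_peak = √(375/16·15) = √(5625/16) = 75/4
t_a = (75/4)/15 = 5/4; t_c = 0
T = 2·5/4 = 5/2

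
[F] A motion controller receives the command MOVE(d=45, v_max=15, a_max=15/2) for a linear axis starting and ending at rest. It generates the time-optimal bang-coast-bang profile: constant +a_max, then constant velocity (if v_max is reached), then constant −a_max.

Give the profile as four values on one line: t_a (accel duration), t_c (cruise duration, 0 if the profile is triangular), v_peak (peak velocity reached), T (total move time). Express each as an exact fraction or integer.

(v_max)²/a_max = 15²/(15/2) = 30
45 ≥ 30 → trapezoidal
t_a = 15/(15/2) = 2; v_peak = 15
d_cruise = 45 − 30 = 15; t_c = 15/15 = 1
T = 2·2 + 1 = 5

t_a=2 t_c=1 v_peak=15 T=5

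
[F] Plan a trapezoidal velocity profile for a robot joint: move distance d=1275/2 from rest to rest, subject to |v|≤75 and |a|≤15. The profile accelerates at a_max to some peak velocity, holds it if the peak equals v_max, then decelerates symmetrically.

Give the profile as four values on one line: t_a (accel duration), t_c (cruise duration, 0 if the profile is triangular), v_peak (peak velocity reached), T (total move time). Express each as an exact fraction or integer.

vₘ²/aₘ = 75²/15 = 375
1275/2 ≥ 375 ⇒ cruise phase
t_a = 75/15 = 5; v_peak = 75
d_cruise = 1275/2 − 375 = 525/2; t_c = (525/2)/75 = 7/2
T = 2·5 + 7/2 = 27/2

t_a=5 t_c=7/2 v_peak=75 T=27/2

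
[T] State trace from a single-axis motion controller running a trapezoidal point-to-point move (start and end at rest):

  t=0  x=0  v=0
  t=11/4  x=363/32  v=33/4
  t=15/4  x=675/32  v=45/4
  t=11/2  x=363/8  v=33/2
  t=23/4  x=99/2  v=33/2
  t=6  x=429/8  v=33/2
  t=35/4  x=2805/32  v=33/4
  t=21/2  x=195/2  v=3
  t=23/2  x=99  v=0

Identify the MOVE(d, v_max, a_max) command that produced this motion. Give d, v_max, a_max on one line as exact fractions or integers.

d=99 v_max=33/2 a_max=3

final state: t=23/2, x=99, v=0 → d = 99
a_max = (33/4−0)/(11/4−0) = 3
max v = 33/2 over t∈[11/2,6] → v_max = 33/2
check: 33/2·(11/2+1/2) = 99 ✓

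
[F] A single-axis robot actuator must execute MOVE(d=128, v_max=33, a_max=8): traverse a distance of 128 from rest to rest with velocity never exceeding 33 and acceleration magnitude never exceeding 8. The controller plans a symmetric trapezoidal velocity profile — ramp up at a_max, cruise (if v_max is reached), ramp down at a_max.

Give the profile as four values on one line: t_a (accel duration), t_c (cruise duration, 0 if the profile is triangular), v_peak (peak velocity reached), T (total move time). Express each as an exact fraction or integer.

t_a=4 t_c=0 v_peak=32 T=8

(v_max)²/a_max = 33²/8 = 1089/8
128 < 1089/8 so t_c = 0
v_peak = √(128·8) = √1024 = 32
t_a = 32/8 = 4; t_c = 0
T = 2·4 = 8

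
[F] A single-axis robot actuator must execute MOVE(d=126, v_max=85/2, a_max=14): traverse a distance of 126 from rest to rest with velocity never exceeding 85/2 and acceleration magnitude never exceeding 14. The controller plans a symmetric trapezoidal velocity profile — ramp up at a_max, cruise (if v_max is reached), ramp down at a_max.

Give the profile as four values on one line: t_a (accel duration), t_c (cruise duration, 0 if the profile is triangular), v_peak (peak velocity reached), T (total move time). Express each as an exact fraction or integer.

t_a=3 t_c=0 v_peak=42 T=6

vₘ²/aₘ = (85/2)²/14 = 7225/56
126 < 7225/56 → triangular
v_peak = √(126·14) = √1764 = 42
t_a = 42/14 = 3; t_c = 0
T = 2·3 = 6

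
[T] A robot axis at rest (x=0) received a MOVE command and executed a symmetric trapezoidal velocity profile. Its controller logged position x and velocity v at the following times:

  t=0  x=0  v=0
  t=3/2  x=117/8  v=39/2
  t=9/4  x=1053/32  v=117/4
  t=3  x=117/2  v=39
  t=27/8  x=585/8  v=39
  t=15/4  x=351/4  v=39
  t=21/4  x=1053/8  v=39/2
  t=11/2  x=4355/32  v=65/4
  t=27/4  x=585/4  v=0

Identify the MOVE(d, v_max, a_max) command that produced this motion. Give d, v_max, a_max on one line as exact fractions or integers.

d=585/4 v_max=39 a_max=13

final state: t=27/4, x=585/4, v=0 → d = 585/4
a_max = (39/2−0)/(3/2−0) = 13
max v = 39 over t∈[3,15/4] → v_max = 39
check: 39·(3+3/4) = 585/4 ✓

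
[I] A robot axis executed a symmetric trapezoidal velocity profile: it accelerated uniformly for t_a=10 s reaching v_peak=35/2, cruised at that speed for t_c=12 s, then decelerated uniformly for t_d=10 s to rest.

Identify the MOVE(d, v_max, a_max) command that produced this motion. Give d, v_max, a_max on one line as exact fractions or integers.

d=385 v_max=35/2 a_max=7/4

a_max = (35/2)/10 = 7/4
d_a = ½·35/2·10 = 175/2; d_c = 35/2·12 = 210
d = 2·175/2 + 210 = 385
t_c = 12 > 0 ⇒ limit active, v_max = 35/2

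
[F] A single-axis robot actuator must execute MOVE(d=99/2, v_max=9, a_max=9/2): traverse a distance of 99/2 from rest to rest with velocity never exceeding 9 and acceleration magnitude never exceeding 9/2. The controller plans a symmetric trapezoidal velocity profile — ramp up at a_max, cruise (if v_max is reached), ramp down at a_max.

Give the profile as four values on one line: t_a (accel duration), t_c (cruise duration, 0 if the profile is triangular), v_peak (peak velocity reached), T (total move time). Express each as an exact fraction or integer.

vₘ²/aₘ = 9²/(9/2) = 18
99/2 ≥ 18 so v_max reached
t_a = 9/(9/2) = 2; v_peak = 9
d_cruise = 99/2 − 18 = 63/2; t_c = (63/2)/9 = 7/2
T = 2·2 + 7/2 = 15/2

t_a=2 t_c=7/2 v_peak=9 T=15/2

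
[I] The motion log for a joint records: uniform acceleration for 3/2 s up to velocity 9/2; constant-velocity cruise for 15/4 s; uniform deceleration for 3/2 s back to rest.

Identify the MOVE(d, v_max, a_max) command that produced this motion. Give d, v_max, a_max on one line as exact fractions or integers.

d=189/8 v_max=9/2 a_max=3

a_max = (9/2)/(3/2) = 3
d_a = ½·9/2·3/2 = 27/8; d_c = 9/2·15/4 = 135/8
d = 2·27/8 + 135/8 = 189/8
t_c = 15/4 > 0 ⇒ limit active, v_max = 9/2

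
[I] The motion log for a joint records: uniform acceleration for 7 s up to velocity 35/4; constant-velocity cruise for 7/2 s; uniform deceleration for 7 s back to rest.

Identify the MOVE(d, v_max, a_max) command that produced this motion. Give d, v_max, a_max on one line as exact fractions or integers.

d=735/8 v_max=35/4 a_max=5/4

a_max = (35/4)/7 = 5/4
d_a = ½·35/4·7 = 245/8; d_c = 35/4·7/2 = 245/8
d = 2·245/8 + 245/8 = 735/8
t_c = 7/2 > 0 ⇒ limit active, v_max = 35/4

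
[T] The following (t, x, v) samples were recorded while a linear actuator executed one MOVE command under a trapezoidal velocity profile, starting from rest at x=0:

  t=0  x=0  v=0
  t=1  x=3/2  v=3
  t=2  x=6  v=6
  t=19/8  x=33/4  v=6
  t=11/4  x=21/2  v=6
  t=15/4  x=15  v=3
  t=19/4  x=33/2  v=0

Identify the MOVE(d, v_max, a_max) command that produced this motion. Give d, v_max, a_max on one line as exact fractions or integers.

final state: t=19/4, x=33/2, v=0 → d = 33/2
a_max = (3−0)/(1−0) = 3
max v = 6 over t∈[2,11/4] → v_max = 6
check: 6·(2+3/4) = 33/2 ✓

d=33/2 v_max=6 a_max=3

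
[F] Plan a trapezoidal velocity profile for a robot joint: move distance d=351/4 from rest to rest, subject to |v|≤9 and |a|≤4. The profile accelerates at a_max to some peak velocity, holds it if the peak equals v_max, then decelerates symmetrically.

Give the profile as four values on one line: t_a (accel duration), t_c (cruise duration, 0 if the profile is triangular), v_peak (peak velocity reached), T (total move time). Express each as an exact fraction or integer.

t_a=9/4 t_c=15/2 v_peak=9 T=12

v_max²/a_max = 9²/4 = 81/4
351/4 ≥ 81/4 so v_max reached
t_a = 9/4; v_peak = 9
d_cruise = 351/4 − 81/4 = 135/2; t_c = (135/2)/9 = 15/2
T = 2·9/4 + 15/2 = 12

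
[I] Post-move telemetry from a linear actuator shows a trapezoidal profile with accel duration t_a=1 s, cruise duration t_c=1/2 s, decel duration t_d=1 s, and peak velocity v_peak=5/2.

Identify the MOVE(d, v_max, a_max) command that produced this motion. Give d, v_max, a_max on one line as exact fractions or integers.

d=15/4 v_max=5/2 a_max=5/2

a_max = (5/2)/1 = 5/2
d_a = ½·5/2·1 = 5/4; d_c = 5/2·1/2 = 5/4
d = 2·5/4 + 5/4 = 15/4
t_c = 1/2 > 0 so v_max = 5/2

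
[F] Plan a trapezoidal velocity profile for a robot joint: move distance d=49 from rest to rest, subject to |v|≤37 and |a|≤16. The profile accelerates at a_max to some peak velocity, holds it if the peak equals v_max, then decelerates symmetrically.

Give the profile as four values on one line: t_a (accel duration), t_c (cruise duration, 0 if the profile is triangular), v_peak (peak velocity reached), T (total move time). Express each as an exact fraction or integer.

t_a=7/4 t_c=0 v_peak=28 T=7/2

(v_max)²/a_max = 37²/16 = 1369/16
49 < 1369/16 → triangular
v_peak = √(49·16) = √784 = 28
t_a = 28/16 = 7/4; t_c = 0
T = 2·7/4 = 7/2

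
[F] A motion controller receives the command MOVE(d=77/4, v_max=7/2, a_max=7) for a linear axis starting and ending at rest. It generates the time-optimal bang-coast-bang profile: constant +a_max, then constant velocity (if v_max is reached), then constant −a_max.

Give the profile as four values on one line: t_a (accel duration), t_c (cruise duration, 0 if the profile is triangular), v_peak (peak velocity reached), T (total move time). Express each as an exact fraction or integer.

t_a=1/2 t_c=5 v_peak=7/2 T=6

vₘ²/aₘ = (7/2)²/7 = 7/4
77/4 ≥ 7/4 so v_max reached
t_a = (7/2)/7 = 1/2; v_peak = 7/2
d_cruise = 77/4 − 7/4 = 35/2; t_c = (35/2)/(7/2) = 5
T = 2·1/2 + 5 = 6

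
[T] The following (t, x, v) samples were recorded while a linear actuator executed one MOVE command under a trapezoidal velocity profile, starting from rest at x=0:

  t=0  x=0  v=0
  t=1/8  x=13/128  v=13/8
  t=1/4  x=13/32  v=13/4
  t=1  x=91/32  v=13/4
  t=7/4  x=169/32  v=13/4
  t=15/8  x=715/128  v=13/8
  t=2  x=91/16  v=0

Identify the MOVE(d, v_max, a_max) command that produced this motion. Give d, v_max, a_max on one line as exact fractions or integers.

final state: t=2, x=91/16, v=0 → d = 91/16
a_max = (13/8−0)/(1/8−0) = 13
max v = 13/4 over t∈[1/4,7/4] → v_max = 13/4
check: 13/4·(1/4+3/2) = 91/16 ✓

d=91/16 v_max=13/4 a_max=13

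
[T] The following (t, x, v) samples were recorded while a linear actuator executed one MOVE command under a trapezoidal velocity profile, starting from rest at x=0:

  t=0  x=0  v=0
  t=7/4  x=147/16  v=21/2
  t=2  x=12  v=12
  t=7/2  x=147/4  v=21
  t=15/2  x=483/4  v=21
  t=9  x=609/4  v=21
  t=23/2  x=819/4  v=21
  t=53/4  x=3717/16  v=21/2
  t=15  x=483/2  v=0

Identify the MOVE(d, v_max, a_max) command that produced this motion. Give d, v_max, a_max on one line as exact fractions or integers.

d=483/2 v_max=21 a_max=6

final state: t=15, x=483/2, v=0 → d = 483/2
a_max = (21/2−0)/(7/4−0) = 6
max v = 21 over t∈[7/2,23/2] → v_max = 21
check: 21·(7/2+8) = 483/2 ✓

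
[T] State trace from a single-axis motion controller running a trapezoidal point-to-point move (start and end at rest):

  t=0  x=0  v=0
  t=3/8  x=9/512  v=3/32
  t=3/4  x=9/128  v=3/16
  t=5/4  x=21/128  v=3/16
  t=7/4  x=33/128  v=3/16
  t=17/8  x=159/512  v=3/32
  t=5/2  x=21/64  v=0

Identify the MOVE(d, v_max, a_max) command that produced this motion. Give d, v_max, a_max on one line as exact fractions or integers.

d=21/64 v_max=3/16 a_max=1/4

final state: t=5/2, x=21/64, v=0 → d = 21/64
a_max = (3/32−0)/(3/8−0) = 1/4
max v = 3/16 over t∈[3/4,7/4] → v_max = 3/16
check: 3/16·(3/4+1) = 21/64 ✓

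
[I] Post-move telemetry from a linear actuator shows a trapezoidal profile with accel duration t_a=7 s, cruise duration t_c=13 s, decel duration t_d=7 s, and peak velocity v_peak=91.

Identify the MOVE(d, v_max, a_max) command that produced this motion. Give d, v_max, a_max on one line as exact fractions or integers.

a_max = 91/7 = 13
d_a = ½·91·7 = 637/2; d_c = 91·13 = 1183
d = 2·637/2 + 1183 = 1820
t_c = 13 > 0 → v_max = v_peak = 91

d=1820 v_max=91 a_max=13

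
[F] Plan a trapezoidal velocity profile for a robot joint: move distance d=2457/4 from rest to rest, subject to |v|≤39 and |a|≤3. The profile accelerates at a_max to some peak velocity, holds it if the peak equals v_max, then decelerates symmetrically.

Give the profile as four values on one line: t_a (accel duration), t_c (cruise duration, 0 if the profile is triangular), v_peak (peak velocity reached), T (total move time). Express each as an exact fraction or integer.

t_a=13 t_c=11/4 v_peak=39 T=115/4

v_max²/a_max = 39²/3 = 507
2457/4 ≥ 507 ⇒ cruise phase
t_a = 39/3 = 13; v_peak = 39
d_cruise = 2457/4 − 507 = 429/4; t_c = (429/4)/39 = 11/4
T = 2·13 + 11/4 = 115/4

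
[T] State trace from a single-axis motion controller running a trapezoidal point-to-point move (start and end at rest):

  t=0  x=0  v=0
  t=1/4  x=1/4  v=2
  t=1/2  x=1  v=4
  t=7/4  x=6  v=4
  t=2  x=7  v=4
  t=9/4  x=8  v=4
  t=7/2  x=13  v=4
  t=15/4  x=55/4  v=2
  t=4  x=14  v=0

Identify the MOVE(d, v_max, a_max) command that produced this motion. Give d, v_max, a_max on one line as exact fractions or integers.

d=14 v_max=4 a_max=8

final state: t=4, x=14, v=0 → d = 14
a_max = (2−0)/(1/4−0) = 8
max v = 4 over t∈[1/2,7/2] → v_max = 4
check: 4·(1/2+3) = 14 ✓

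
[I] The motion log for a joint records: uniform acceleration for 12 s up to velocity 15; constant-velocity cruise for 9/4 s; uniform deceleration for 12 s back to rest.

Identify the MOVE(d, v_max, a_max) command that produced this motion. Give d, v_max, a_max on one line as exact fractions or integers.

d=855/4 v_max=15 a_max=5/4

a_max = 15/12 = 5/4
d_a = ½·15·12 = 90; d_c = 15·9/4 = 135/4
d = 2·90 + 135/4 = 855/4
t_c = 9/4 > 0 ⇒ limit active, v_max = 15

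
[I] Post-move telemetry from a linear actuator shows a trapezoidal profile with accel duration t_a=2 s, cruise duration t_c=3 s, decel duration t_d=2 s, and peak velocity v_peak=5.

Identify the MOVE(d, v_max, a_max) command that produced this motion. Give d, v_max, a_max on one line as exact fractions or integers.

a_max = 5/2
d_a = ½·5·2 = 5; d_c = 5·3 = 15
d = 2·5 + 15 = 25
t_c = 3 > 0 so v_max = 5

d=25 v_max=5 a_max=5/2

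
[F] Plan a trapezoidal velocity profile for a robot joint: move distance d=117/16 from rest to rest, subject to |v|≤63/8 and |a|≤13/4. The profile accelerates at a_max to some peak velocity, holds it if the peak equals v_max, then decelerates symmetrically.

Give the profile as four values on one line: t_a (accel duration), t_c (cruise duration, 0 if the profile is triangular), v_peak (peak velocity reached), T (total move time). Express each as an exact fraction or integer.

t_a=3/2 t_c=0 v_peak=39/8 T=3

v_max²/a_max = (63/8)²/(13/4) = 3969/208
117/16 < 3969/208 so t_c = 0
v_peak = √(117/16·13/4) = √(1521/64) = 39/8
t_a = (39/8)/(13/4) = 3/2; t_c = 0
T = 2·3/2 = 3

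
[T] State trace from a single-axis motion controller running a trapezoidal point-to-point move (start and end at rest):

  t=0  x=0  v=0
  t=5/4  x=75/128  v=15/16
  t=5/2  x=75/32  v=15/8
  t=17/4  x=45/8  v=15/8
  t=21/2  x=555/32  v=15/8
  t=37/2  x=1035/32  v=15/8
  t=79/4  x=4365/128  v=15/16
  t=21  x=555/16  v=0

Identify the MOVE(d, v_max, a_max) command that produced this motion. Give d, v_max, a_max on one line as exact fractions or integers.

d=555/16 v_max=15/8 a_max=3/4

final state: t=21, x=555/16, v=0 → d = 555/16
a_max = (15/16−0)/(5/4−0) = 3/4
max v = 15/8 over t∈[5/2,37/2] → v_max = 15/8
check: 15/8·(5/2+16) = 555/16 ✓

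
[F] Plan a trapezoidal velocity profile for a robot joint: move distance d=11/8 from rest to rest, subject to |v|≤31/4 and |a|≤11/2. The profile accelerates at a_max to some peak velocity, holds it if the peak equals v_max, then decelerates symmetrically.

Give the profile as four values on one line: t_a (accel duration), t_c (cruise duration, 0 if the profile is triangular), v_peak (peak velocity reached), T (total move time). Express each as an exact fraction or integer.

t_a=1/2 t_c=0 v_peak=11/4 T=1

v_max²/a_max = (31/4)²/(11/2) = 961/88
11/8 < 961/88 so t_c = 0
v_peak = √(11/8·11/2) = √(121/16) = 11/4
t_a = (11/4)/(11/2) = 1/2; t_c = 0
T = 2·1/2 = 1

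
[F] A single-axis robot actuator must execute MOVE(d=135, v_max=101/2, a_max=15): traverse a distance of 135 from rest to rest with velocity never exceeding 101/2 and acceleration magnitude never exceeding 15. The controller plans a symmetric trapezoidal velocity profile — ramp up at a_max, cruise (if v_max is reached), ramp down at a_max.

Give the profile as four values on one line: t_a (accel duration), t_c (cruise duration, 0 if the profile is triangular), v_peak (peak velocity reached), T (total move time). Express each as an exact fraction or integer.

t_a=3 t_c=0 v_peak=45 T=6

vₘ²/aₘ = (101/2)²/15 = 10201/60
135 < 10201/60 so t_c = 0
v_peak = √(135·15) = √2025 = 45
t_a = 45/15 = 3; t_c = 0
T = 2·3 = 6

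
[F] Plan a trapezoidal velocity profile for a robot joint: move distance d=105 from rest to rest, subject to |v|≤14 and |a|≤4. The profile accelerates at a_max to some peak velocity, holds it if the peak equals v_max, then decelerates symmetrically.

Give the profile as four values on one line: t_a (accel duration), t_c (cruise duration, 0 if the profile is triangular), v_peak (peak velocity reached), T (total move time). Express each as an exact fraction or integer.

(v_max)²/a_max = 14²/4 = 49
105 ≥ 49 ⇒ cruise phase
t_a = 14/4 = 7/2; v_peak = 14
d_cruise = 105 − 49 = 56; t_c = 56/14 = 4
T = 2·7/2 + 4 = 11

t_a=7/2 t_c=4 v_peak=14 T=11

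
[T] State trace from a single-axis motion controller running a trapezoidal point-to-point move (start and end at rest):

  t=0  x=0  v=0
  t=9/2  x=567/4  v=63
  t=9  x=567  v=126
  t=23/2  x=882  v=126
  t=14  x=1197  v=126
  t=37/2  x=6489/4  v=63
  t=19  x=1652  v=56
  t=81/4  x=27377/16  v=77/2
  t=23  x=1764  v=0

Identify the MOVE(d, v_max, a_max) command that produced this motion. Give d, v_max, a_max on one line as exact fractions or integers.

d=1764 v_max=126 a_max=14

final state: t=23, x=1764, v=0 → d = 1764
a_max = (63−0)/(9/2−0) = 14
max v = 126 over t∈[9,14] → v_max = 126
check: 126·(9+5) = 1764 ✓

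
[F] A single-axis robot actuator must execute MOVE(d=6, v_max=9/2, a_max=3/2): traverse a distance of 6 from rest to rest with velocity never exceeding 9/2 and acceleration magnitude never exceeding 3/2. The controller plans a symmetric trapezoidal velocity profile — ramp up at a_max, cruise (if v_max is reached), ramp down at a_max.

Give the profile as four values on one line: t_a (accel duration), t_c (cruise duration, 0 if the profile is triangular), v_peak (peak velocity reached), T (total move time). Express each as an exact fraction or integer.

(v_max)²/a_max = (9/2)²/(3/2) = 27/2
6 < 27/2 ⇒ no cruise
v_peak = √(6·3/2) = √9 = 3
t_a = 3/(3/2) = 2; t_c = 0
T = 2·2 = 4

t_a=2 t_c=0 v_peak=3 T=4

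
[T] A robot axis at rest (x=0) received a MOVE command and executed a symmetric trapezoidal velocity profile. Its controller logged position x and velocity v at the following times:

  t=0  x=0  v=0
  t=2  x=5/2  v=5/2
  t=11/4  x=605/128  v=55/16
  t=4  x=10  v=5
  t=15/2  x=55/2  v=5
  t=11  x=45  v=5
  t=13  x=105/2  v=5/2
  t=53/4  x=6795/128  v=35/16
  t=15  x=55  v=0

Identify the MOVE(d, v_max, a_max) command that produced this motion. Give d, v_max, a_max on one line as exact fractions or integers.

final state: t=15, x=55, v=0 → d = 55
a_max = (5/2−0)/(2−0) = 5/4
max v = 5 over t∈[4,11] → v_max = 5
check: 5·(4+7) = 55 ✓

d=55 v_max=5 a_max=5/4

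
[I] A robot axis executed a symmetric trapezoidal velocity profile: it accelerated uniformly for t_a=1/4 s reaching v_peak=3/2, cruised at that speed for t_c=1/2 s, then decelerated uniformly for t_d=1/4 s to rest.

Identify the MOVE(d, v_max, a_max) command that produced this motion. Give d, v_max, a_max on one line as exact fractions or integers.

d=9/8 v_max=3/2 a_max=6

a_max = (3/2)/(1/4) = 6
d_a = ½·3/2·1/4 = 3/16; d_c = 3/2·1/2 = 3/4
d = 2·3/16 + 3/4 = 9/8
t_c = 1/2 > 0 → v_max = v_peak = 3/2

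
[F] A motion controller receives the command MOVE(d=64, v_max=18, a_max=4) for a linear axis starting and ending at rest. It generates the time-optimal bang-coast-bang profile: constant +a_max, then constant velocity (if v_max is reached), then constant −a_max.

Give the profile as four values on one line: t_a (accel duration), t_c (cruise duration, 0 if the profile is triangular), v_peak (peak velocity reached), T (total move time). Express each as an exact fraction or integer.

vₘ²/aₘ = 18²/4 = 81
64 < 81 → triangular
v_peak = √(64·4) = √256 = 16
t_a = 16/4 = 4; t_c = 0
T = 2·4 = 8

t_a=4 t_c=0 v_peak=16 T=8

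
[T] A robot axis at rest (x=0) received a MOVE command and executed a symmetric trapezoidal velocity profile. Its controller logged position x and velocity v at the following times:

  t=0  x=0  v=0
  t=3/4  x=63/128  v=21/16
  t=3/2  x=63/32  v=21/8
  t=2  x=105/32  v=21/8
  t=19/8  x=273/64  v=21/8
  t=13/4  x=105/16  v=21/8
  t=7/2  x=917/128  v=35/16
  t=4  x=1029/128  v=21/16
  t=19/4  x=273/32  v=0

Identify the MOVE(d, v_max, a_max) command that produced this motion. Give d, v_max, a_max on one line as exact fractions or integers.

d=273/32 v_max=21/8 a_max=7/4

final state: t=19/4, x=273/32, v=0 → d = 273/32
a_max = (21/16−0)/(3/4−0) = 7/4
max v = 21/8 over t∈[3/2,13/4] → v_max = 21/8
check: 21/8·(3/2+7/4) = 273/32 ✓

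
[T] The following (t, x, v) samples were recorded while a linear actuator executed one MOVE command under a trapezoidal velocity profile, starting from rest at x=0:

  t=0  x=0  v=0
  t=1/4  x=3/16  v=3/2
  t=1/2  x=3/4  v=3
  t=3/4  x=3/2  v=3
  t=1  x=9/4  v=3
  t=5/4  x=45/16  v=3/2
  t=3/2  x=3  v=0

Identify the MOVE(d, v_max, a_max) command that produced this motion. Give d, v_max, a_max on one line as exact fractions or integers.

d=3 v_max=3 a_max=6

final state: t=3/2, x=3, v=0 → d = 3
a_max = (3/2−0)/(1/4−0) = 6
max v = 3 over t∈[1/2,1] → v_max = 3
check: 3·(1/2+1/2) = 3 ✓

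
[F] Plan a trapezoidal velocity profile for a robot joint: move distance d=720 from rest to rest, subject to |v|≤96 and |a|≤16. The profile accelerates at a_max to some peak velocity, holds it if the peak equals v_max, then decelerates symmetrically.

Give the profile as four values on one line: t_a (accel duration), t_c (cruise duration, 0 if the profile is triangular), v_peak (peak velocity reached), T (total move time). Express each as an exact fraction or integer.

t_a=6 t_c=3/2 v_peak=96 T=27/2

(v_max)²/a_max = 96²/16 = 576
720 ≥ 576 → trapezoidal
t_a = 96/16 = 6; v_peak = 96
d_cruise = 720 − 576 = 144; t_c = 144/96 = 3/2
T = 2·6 + 3/2 = 27/2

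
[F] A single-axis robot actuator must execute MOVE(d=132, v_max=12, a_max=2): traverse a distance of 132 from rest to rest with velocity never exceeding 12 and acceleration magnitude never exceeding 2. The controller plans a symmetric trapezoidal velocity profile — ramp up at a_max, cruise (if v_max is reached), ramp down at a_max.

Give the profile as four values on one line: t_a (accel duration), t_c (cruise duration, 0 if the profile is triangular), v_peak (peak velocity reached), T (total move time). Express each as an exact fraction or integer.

vₘ²/aₘ = 12²/2 = 72
132 ≥ 72 so v_max reached
t_a = 12/2 = 6; v_peak = 12
d_cruise = 132 − 72 = 60; t_c = 60/12 = 5
T = 2·6 + 5 = 17

t_a=6 t_c=5 v_peak=12 T=17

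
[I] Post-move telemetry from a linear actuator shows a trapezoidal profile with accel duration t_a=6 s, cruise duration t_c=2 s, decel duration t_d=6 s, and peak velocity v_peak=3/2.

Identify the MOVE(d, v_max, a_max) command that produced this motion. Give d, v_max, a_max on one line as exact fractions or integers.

d=12 v_max=3/2 a_max=1/4

a_max = (3/2)/6 = 1/4
d_a = ½·3/2·6 = 9/2; d_c = 3/2·2 = 3
d = 2·9/2 + 3 = 12
t_c = 2 > 0 so v_max = 3/2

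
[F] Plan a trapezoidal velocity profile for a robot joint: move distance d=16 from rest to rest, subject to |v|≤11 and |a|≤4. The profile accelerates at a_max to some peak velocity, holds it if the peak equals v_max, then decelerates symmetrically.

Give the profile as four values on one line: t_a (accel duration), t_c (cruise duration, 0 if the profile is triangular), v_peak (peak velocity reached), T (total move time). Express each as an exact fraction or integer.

t_a=2 t_c=0 v_peak=8 T=4

v_max²/a_max = 11²/4 = 121/4
16 < 121/4 → triangular
v_peak = √(16·4) = √64 = 8
t_a = 8/4 = 2; t_c = 0
T = 2·2 = 4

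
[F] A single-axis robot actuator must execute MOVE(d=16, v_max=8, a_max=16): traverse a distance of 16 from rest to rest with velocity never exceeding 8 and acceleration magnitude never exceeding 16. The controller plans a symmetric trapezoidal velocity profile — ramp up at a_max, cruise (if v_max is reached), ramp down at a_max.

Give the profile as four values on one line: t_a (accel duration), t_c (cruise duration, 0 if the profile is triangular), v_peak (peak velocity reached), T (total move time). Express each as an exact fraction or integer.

t_a=1/2 t_c=3/2 v_peak=8 T=5/2

(v_max)²/a_max = 8²/16 = 4
16 ≥ 4 so v_max reached
t_a = 8/16 = 1/2; v_peak = 8
d_cruise = 16 − 4 = 12; t_c = 12/8 = 3/2
T = 2·1/2 + 3/2 = 5/2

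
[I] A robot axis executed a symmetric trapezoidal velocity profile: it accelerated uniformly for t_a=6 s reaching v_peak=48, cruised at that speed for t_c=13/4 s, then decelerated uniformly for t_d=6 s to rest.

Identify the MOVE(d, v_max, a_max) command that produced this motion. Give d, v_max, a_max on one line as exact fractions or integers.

a_max = 48/6 = 8
d_a = ½·48·6 = 144; d_c = 48·13/4 = 156
d = 2·144 + 156 = 444
t_c = 13/4 > 0 → v_max = v_peak = 48

d=444 v_max=48 a_max=8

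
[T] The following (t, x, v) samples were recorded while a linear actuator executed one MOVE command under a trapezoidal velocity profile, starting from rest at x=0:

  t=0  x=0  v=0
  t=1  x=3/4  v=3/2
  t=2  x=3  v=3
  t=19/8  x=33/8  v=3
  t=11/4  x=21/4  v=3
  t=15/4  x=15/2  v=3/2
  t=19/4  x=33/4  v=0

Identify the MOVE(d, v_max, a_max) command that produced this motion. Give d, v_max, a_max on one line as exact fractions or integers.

final state: t=19/4, x=33/4, v=0 → d = 33/4
a_max = (3/2−0)/(1−0) = 3/2
max v = 3 over t∈[2,11/4] → v_max = 3
check: 3·(2+3/4) = 33/4 ✓

d=33/4 v_max=3 a_max=3/2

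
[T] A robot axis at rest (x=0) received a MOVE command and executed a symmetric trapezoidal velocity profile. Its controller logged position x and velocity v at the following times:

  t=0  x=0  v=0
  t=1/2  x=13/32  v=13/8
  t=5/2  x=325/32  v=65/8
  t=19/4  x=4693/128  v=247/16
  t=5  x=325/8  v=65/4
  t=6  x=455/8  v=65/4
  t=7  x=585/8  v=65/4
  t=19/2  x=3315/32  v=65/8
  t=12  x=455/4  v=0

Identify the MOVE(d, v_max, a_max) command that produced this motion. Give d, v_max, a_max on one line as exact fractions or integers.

final state: t=12, x=455/4, v=0 → d = 455/4
a_max = (13/8−0)/(1/2−0) = 13/4
max v = 65/4 over t∈[5,7] → v_max = 65/4
check: 65/4·(5+2) = 455/4 ✓

d=455/4 v_max=65/4 a_max=13/4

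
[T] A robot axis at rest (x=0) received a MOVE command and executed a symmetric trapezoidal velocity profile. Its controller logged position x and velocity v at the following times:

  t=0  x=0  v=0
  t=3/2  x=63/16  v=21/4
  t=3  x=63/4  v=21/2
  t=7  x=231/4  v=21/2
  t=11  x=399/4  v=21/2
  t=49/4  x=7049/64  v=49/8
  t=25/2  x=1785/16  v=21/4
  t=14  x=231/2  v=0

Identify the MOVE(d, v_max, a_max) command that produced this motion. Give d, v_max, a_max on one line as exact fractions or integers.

final state: t=14, x=231/2, v=0 → d = 231/2
a_max = (21/4−0)/(3/2−0) = 7/2
max v = 21/2 over t∈[3,11] → v_max = 21/2
check: 21/2·(3+8) = 231/2 ✓

d=231/2 v_max=21/2 a_max=7/2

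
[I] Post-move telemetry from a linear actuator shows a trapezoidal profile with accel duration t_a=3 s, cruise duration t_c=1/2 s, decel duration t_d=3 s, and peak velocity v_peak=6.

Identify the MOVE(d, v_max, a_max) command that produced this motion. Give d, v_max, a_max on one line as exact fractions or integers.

a_max = 6/3 = 2
d_a = ½·6·3 = 9; d_c = 6·1/2 = 3
d = 2·9 + 3 = 21
t_c = 1/2 > 0 so v_max = 6

d=21 v_max=6 a_max=2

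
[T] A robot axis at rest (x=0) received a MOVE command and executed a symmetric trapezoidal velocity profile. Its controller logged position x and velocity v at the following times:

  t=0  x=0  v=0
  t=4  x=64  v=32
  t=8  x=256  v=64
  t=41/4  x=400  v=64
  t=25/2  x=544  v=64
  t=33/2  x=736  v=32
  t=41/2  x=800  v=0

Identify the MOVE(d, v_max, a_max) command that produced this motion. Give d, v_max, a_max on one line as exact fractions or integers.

final state: t=41/2, x=800, v=0 → d = 800
a_max = (32−0)/(4−0) = 8
max v = 64 over t∈[8,25/2] → v_max = 64
check: 64·(8+9/2) = 800 ✓

d=800 v_max=64 a_max=8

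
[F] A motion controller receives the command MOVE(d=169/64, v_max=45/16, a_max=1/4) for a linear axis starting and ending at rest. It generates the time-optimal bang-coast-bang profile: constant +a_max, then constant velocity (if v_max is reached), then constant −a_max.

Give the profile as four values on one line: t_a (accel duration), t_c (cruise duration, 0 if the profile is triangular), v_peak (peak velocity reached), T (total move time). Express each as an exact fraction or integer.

t_a=13/4 t_c=0 v_peak=13/16 T=13/2

vₘ²/aₘ = (45/16)²/(1/4) = 2025/64
169/64 < 2025/64 → triangular
v_peak = √(169/64·1/4) = √(169/256) = 13/16
t_a = (13/16)/(1/4) = 13/4; t_c = 0
T = 2·13/4 = 13/2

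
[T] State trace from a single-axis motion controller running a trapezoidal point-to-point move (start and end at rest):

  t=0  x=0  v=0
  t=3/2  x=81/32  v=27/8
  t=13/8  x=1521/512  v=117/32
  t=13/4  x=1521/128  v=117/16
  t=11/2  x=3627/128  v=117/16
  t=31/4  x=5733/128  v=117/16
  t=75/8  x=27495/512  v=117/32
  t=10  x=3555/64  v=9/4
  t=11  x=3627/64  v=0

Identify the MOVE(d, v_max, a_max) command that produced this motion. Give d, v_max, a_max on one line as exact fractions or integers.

d=3627/64 v_max=117/16 a_max=9/4

final state: t=11, x=3627/64, v=0 → d = 3627/64
a_max = (27/8−0)/(3/2−0) = 9/4
max v = 117/16 over t∈[13/4,31/4] → v_max = 117/16
check: 117/16·(13/4+9/2) = 3627/64 ✓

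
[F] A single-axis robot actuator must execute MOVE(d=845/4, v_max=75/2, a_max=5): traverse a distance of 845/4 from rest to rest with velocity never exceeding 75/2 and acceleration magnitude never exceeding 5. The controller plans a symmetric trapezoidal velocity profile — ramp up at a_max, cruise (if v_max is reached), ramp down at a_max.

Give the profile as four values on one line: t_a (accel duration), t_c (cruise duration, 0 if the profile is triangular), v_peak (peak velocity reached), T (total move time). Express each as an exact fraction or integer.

t_a=13/2 t_c=0 v_peak=65/2 T=13

v_max²/a_max = (75/2)²/5 = 1125/4
845/4 < 1125/4 so t_c = 0
v_peak = √(845/4·5) = √(4225/4) = 65/2
t_a = (65/2)/5 = 13/2; t_c = 0
T = 2·13/2 = 13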